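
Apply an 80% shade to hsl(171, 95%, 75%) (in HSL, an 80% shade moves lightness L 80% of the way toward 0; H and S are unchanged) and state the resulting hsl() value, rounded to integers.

hsl(171, 95%, 15%)

L moves 80% from 75 toward 0: 75 − 60 = 15 → 15.
H and S are unchanged.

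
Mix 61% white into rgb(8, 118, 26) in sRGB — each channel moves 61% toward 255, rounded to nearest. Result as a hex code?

#9fcaa6

Lerp each channel 61% toward 255:
  R: 8 + 150.67 = 158.67 → 159
  G: 118 + 83.57 = 201.57 → 202
  B: 26 + 139.69 = 165.69 → 166
rgb(159, 202, 166) = #9fcaa6.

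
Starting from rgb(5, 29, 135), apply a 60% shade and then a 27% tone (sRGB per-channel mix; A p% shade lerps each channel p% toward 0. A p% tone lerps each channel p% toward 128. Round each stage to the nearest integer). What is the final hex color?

Per channel, c → c + 0.6(0 − c):
  R: 5 + 0.6×(0−5) = 5 − 3 = 2 → 2
  G: 29 + 0.6×(0−29) = 29 − 17.4 = 11.6 → 12
  B: 135 − 81 = 54 → 54
After the shade: rgb(2, 12, 54) = #020C36.
Lerp each channel 27% toward 128:
  R: 2 + 0.27×(128−2) = 2 + 34.02 = 36.02 → 36
  G: 12 + 0.27×(128−12) = 12 + 31.32 = 43.32 → 43
  B: 54 + 0.27×(128−54) = 54 + 19.98 = 73.98 → 74
rgb(36, 43, 74) = #242B4A.

#242B4A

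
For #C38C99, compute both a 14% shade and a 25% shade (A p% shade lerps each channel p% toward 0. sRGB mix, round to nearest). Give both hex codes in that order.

#A87884, #926973

#C38C99 is rgb(195, 140, 153).
14% shade:
  R: 195 − 27.3 = 167.7 → 168
  G: 140 − 19.6 = 120.4 → 120
  B: 153 + 0.14×(0−153) = 153 − 21.42 = 131.58 → 132
  → #A87884
25% shade:
  R: 195 + 0.25×(0−195) = 195 − 48.75 = 146.25 → 146
  G: 140 + 0.25×(0−140) = 140 − 35 = 105 → 105
  B: 153 + 0.25×(0−153) = 153 − 38.25 = 114.75 → 115
  → #926973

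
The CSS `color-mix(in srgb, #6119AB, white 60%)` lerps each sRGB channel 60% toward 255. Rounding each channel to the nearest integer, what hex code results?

#6119AB is rgb(97, 25, 171).
A 60% tint moves each channel 60% toward 255:
  R: 97 + 0.6×(255−97) = 97 + 94.8 = 191.8 → 192
  G: 25 + 0.6×(255−25) = 25 + 138 = 163 → 163
  B: 171 + 50.4 = 221.4 → 221
rgb(192, 163, 221) = #C0A3DD.

#C0A3DD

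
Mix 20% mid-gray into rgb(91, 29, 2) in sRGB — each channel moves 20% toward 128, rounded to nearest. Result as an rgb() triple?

Lerp each channel 20% toward 128:
  R: 91 + 0.2×(128−91) = 91 + 7.4 = 98.4 → 98
  G: 29 + 0.2×(128−29) = 29 + 19.8 = 48.8 → 49
  B: 2 + 0.2×(128−2) = 2 + 25.2 = 27.2 → 27

rgb(98, 49, 27)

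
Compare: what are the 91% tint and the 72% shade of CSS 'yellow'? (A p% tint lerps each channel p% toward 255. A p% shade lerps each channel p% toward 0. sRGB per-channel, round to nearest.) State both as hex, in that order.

#FFFFE8, #474700

CSS yellow is rgb(255, 255, 0).
91% tint:
  R: 255 + 0.91×(255−255) = 255 + 0 = 255 → 255
  G: 255 + 0.91×(255−255) = 255 + 0 = 255 → 255
  B: 0 + 232.05 = 232.05 → 232
  → #FFFFE8
72% shade:
  R: 255 + 0.72×(0−255) = 255 − 183.6 = 71.4 → 71
  G: 255 + 0.72×(0−255) = 255 − 183.6 = 71.4 → 71
  B: 0 + 0.72×(0−0) = 0 + 0 = 0 → 0
  → #474700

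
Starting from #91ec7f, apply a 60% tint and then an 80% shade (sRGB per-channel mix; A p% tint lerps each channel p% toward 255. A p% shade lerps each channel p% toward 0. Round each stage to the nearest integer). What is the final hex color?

#91ec7f is rgb(145, 236, 127).
Per channel, c → c + 0.6(255 − c):
  R: 145 + 0.6×(255−145) = 145 + 66 = 211 → 211
  G: 236 + 11.4 = 247.4 → 247
  B: 127 + 0.6×(255−127) = 127 + 76.8 = 203.8 → 204
After the tint: rgb(211, 247, 204) = #d3f7cc.
Per channel, c → c + 0.8(0 − c):
  R: 211 − 168.8 = 42.2 → 42
  G: 247 + 0.8×(0−247) = 247 − 197.6 = 49.4 → 49
  B: 204 + 0.8×(0−204) = 204 − 163.2 = 40.8 → 41
rgb(42, 49, 41) = #2a3129.

#2a3129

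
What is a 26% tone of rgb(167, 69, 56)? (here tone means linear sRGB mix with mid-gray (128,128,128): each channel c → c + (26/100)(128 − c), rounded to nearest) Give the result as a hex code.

#9D544B

A 26% tone moves each channel 26% toward 128:
  R: 167 + 0.26×(128−167) = 167 − 10.14 = 156.86 → 157
  G: 69 + 0.26×(128−69) = 69 + 15.34 = 84.34 → 84
  B: 56 + 0.26×(128−56) = 56 + 18.72 = 74.72 → 75
rgb(157, 84, 75) = #9D544B.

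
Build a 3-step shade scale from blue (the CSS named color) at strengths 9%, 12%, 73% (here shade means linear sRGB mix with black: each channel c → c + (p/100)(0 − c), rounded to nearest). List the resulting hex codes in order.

CSS blue is rgb(0, 0, 255).
9%: (0→0, 0→0, 255 − 22.95 = 232.05→232) → #0000E8
12%: (0→0, 0→0, 255 − 30.6 = 224.4→224) → #0000E0
73%: (0→0, 0→0, 255 − 186.15 = 68.85→69) → #000045

#0000E8, #0000E0, #000045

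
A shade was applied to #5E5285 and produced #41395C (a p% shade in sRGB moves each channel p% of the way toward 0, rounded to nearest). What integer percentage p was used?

31%

#5E5285 is rgb(94, 82, 133); #41395C is rgb(65, 57, 92).
On the B channel (widest range): 92 ≈ 133 + (p/100)(0 − 133), so p ≈ 100×(92 − 133)/(0 − 133) = -4100/-133 = 30.83.
p = 31 reproduces all three channels after rounding.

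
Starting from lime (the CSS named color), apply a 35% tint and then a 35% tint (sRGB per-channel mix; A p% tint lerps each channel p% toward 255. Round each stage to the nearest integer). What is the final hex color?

#93FF93

CSS lime is rgb(0, 255, 0).
Per channel, c → c + 0.35(255 − c):
  R: 0 + 89.25 = 89.25 → 89
  G: 255 + 0 = 255 → 255
  B: 0 + 0.35×(255−0) = 0 + 89.25 = 89.25 → 89
After the tint: rgb(89, 255, 89) = #59FF59.
Lerp each channel 35% toward 255:
  R: 89 + 0.35×(255−89) = 89 + 58.1 = 147.1 → 147
  G: 255 + 0 = 255 → 255
  B: 89 + 0.35×(255−89) = 89 + 58.1 = 147.1 → 147
rgb(147, 255, 147) = #93FF93.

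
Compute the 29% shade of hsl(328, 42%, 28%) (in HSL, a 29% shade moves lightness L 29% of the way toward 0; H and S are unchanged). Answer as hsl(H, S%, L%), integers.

L moves 29% from 28 toward 0: 28 − 8.12 = 19.88 → 20.
H and S are unchanged.

hsl(328, 42%, 20%)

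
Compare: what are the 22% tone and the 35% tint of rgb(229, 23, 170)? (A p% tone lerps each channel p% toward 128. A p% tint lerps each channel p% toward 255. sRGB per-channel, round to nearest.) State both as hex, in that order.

#cf2ea1, #ee68c8

22% tone:
  R: 229 − 22.22 = 206.78 → 207
  G: 23 + 23.1 = 46.1 → 46
  B: 170 + 0.22×(128−170) = 170 − 9.24 = 160.76 → 161
  → #cf2ea1
35% tint:
  R: 229 + 0.35×(255−229) = 229 + 9.1 = 238.1 → 238
  G: 23 + 0.35×(255−23) = 23 + 81.2 = 104.2 → 104
  B: 170 + 0.35×(255−170) = 170 + 29.75 = 199.75 → 200
  → #ee68c8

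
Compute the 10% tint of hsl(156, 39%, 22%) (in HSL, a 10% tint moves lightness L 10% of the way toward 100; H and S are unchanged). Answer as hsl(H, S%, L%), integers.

L moves 10% from 22 toward 100: 22 + 7.8 = 29.8 → 30.
H and S are unchanged.

hsl(156, 39%, 30%)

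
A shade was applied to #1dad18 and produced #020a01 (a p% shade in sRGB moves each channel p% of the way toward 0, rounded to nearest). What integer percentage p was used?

94%

#1dad18 is rgb(29, 173, 24); #020a01 is rgb(2, 10, 1).
On the G channel (widest range): 10 ≈ 173 + (p/100)(0 − 173), so p ≈ 100×(10 − 173)/(0 − 173) = -16300/-173 = 94.22.
p = 94 reproduces all three channels after rounding.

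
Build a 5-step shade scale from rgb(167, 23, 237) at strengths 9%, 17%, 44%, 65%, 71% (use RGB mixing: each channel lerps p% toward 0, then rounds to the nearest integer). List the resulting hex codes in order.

9%: (167 − 15.03 = 151.97→152, 23 − 2.07 = 20.93→21, 237 − 21.33 = 215.67→216) → #9815d8
17%: (167 − 28.39 = 138.61→139, 23 − 3.91 = 19.09→19, 237 − 40.29 = 196.71→197) → #8b13c5
44%: (167 − 73.48 = 93.52→94, 23 − 10.12 = 12.88→13, 237 − 104.28 = 132.72→133) → #5e0d85
65%: (167 − 108.55 = 58.45→58, 23 − 14.95 = 8.05→8, 237 − 154.05 = 82.95→83) → #3a0853
71%: (167 − 118.57 = 48.43→48, 23 − 16.33 = 6.67→7, 237 − 168.27 = 68.73→69) → #300745

#9815d8, #8b13c5, #5e0d85, #3a0853, #300745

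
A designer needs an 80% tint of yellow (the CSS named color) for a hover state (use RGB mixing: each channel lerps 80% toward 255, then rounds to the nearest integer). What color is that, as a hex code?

#FFFFCC

CSS yellow is rgb(255, 255, 0).
Lerp each channel 80% toward 255:
  R: 255 + 0.8×(255−255) = 255 + 0 = 255 → 255
  G: 255 + 0 = 255 → 255
  B: 0 + 204 = 204 → 204
rgb(255, 255, 204) = #FFFFCC.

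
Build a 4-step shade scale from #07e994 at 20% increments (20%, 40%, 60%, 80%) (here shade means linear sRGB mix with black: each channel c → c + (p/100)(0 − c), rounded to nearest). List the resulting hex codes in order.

#07e994 is rgb(7, 233, 148).
20%: (7 − 1.4 = 5.6→6, 233 − 46.6 = 186.4→186, 148 − 29.6 = 118.4→118) → #06ba76
40%: (7 − 2.8 = 4.2→4, 233 − 93.2 = 139.8→140, 148 − 59.2 = 88.8→89) → #048c59
60%: (7 − 4.2 = 2.8→3, 233 − 139.8 = 93.2→93, 148 − 88.8 = 59.2→59) → #035d3b
80%: (7 − 5.6 = 1.4→1, 233 − 186.4 = 46.6→47, 148 − 118.4 = 29.6→30) → #012f1e

#06ba76, #048c59, #035d3b, #012f1e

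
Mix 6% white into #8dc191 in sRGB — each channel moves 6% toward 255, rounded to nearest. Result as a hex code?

#94c598

#8dc191 is rgb(141, 193, 145).
Lerp each channel 6% toward 255:
  R: 141 + 0.06×(255−141) = 141 + 6.84 = 147.84 → 148
  G: 193 + 0.06×(255−193) = 193 + 3.72 = 196.72 → 197
  B: 145 + 0.06×(255−145) = 145 + 6.6 = 151.6 → 152
rgb(148, 197, 152) = #94c598.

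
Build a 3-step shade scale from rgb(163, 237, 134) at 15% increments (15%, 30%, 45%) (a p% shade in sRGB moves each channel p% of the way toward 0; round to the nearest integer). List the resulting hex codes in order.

#8BC972, #72A65E, #5A824A

15%: (163 − 24.45 = 138.55→139, 237 − 35.55 = 201.45→201, 134 − 20.1 = 113.9→114) → #8BC972
30%: (163 − 48.9 = 114.1→114, 237 − 71.1 = 165.9→166, 134 − 40.2 = 93.8→94) → #72A65E
45%: (163 − 73.35 = 89.65→90, 237 − 106.65 = 130.35→130, 134 − 60.3 = 73.7→74) → #5A824A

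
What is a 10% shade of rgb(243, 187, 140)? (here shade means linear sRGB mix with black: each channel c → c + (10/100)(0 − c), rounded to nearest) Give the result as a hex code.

#dba87e

A 10% shade moves each channel 10% toward 0:
  R: 243 + 0.1×(0−243) = 243 − 24.3 = 218.7 → 219
  G: 187 + 0.1×(0−187) = 187 − 18.7 = 168.3 → 168
  B: 140 + 0.1×(0−140) = 140 − 14 = 126 → 126
rgb(219, 168, 126) = #dba87e.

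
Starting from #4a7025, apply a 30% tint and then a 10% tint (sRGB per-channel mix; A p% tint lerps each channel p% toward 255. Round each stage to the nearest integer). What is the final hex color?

#8da575

#4a7025 is rgb(74, 112, 37).
Per channel, c → c + 0.3(255 − c):
  R: 74 + 0.3×(255−74) = 74 + 54.3 = 128.3 → 128
  G: 112 + 0.3×(255−112) = 112 + 42.9 = 154.9 → 155
  B: 37 + 0.3×(255−37) = 37 + 65.4 = 102.4 → 102
After the tint: rgb(128, 155, 102) = #809b66.
A 10% tint moves each channel 10% toward 255:
  R: 128 + 12.7 = 140.7 → 141
  G: 155 + 10 = 165 → 165
  B: 102 + 0.1×(255−102) = 102 + 15.3 = 117.3 → 117
rgb(141, 165, 117) = #8da575.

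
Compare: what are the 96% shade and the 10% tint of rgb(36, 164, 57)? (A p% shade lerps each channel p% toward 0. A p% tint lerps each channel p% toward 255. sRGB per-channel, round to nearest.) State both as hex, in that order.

#010702, #3aad4d

96% shade:
  R: 36 − 34.56 = 1.44 → 1
  G: 164 − 157.44 = 6.56 → 7
  B: 57 + 0.96×(0−57) = 57 − 54.72 = 2.28 → 2
  → #010702
10% tint:
  R: 36 + 0.1×(255−36) = 36 + 21.9 = 57.9 → 58
  G: 164 + 9.1 = 173.1 → 173
  B: 57 + 0.1×(255−57) = 57 + 19.8 = 76.8 → 77
  → #3aad4d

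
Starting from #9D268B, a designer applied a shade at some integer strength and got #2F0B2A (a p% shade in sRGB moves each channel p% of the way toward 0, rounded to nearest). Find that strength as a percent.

70%

#9D268B is rgb(157, 38, 139); #2F0B2A is rgb(47, 11, 42).
On the R channel (widest range): 47 ≈ 157 + (p/100)(0 − 157), so p ≈ 100×(47 − 157)/(0 − 157) = -11000/-157 = 70.06.
p = 70 reproduces all three channels after rounding.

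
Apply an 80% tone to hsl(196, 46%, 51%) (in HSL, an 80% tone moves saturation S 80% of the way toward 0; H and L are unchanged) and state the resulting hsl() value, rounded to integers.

S moves 80% from 46 toward 0: 46 − 36.8 = 9.2 → 9.
H and L are unchanged.

hsl(196, 9%, 51%)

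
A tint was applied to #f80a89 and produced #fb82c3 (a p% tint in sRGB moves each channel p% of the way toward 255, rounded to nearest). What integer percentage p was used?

49%

#f80a89 is rgb(248, 10, 137); #fb82c3 is rgb(251, 130, 195).
On the G channel (widest range): 130 ≈ 10 + (p/100)(255 − 10), so p ≈ 100×(130 − 10)/(255 − 10) = 12000/245 = 48.98.
p = 49 reproduces all three channels after rounding.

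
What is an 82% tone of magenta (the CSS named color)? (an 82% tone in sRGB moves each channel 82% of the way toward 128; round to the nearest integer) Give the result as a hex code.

CSS magenta is rgb(255, 0, 255).
An 82% tone moves each channel 82% toward 128:
  R: 255 + 0.82×(128−255) = 255 − 104.14 = 150.86 → 151
  G: 0 + 0.82×(128−0) = 0 + 104.96 = 104.96 → 105
  B: 255 − 104.14 = 150.86 → 151
rgb(151, 105, 151) = #976997.

#976997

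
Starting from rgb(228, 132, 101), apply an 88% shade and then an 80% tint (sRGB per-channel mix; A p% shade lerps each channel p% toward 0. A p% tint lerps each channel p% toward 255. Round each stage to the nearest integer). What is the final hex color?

An 88% shade moves each channel 88% toward 0:
  R: 228 − 200.64 = 27.36 → 27
  G: 132 − 116.16 = 15.84 → 16
  B: 101 − 88.88 = 12.12 → 12
After the shade: rgb(27, 16, 12) = #1b100c.
Per channel, c → c + 0.8(255 − c):
  R: 27 + 182.4 = 209.4 → 209
  G: 16 + 191.2 = 207.2 → 207
  B: 12 + 194.4 = 206.4 → 206
rgb(209, 207, 206) = #d1cfce.

#d1cfce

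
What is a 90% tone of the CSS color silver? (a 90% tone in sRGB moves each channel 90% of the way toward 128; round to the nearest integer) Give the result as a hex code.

CSS silver is rgb(192, 192, 192).
A 90% tone moves each channel 90% toward 128:
  R: 192 + 0.9×(128−192) = 192 − 57.6 = 134.4 → 134
  G: 192 + 0.9×(128−192) = 192 − 57.6 = 134.4 → 134
  B: 192 + 0.9×(128−192) = 192 − 57.6 = 134.4 → 134
rgb(134, 134, 134) = #868686.

#868686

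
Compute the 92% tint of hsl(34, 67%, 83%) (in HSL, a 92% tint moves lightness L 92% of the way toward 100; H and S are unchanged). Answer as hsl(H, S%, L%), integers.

hsl(34, 67%, 99%)

L moves 92% from 83 toward 100: 83 + 15.64 = 98.64 → 99.
H and S are unchanged.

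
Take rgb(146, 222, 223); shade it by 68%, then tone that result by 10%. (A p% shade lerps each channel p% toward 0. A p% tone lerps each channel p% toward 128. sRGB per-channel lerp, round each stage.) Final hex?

Per channel, c → c + 0.68(0 − c):
  R: 146 + 0.68×(0−146) = 146 − 99.28 = 46.72 → 47
  G: 222 − 150.96 = 71.04 → 71
  B: 223 − 151.64 = 71.36 → 71
After the shade: rgb(47, 71, 71) = #2F4747.
A 10% tone moves each channel 10% toward 128:
  R: 47 + 8.1 = 55.1 → 55
  G: 71 + 0.1×(128−71) = 71 + 5.7 = 76.7 → 77
  B: 71 + 5.7 = 76.7 → 77
rgb(55, 77, 77) = #374D4D.

#374D4D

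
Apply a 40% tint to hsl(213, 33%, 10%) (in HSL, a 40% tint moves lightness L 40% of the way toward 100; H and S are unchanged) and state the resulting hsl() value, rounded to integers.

L moves 40% from 10 toward 100: 10 + 36 = 46 → 46.
H and S are unchanged.

hsl(213, 33%, 46%)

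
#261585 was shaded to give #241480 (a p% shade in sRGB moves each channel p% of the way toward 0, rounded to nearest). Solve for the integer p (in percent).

#261585 is rgb(38, 21, 133); #241480 is rgb(36, 20, 128).
On the B channel (widest range): 128 ≈ 133 + (p/100)(0 − 133), so p ≈ 100×(128 − 133)/(0 − 133) = -500/-133 = 3.76.
p = 4 reproduces all three channels after rounding.

4%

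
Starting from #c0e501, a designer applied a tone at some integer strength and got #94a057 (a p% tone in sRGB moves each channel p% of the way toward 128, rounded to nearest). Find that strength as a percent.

#c0e501 is rgb(192, 229, 1); #94a057 is rgb(148, 160, 87).
On the B channel (widest range): 87 ≈ 1 + (p/100)(128 − 1), so p ≈ 100×(87 − 1)/(128 − 1) = 8600/127 = 67.72.
p = 68 reproduces all three channels after rounding.

68%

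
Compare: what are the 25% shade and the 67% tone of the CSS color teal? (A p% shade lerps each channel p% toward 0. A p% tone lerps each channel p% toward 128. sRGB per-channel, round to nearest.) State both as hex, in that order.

#006060, #568080

CSS teal is rgb(0, 128, 128).
25% shade:
  R: 0 + 0.25×(0−0) = 0 + 0 = 0 → 0
  G: 128 − 32 = 96 → 96
  B: 128 + 0.25×(0−128) = 128 − 32 = 96 → 96
  → #006060
67% tone:
  R: 0 + 85.76 = 85.76 → 86
  G: 128 + 0 = 128 → 128
  B: 128 + 0 = 128 → 128
  → #568080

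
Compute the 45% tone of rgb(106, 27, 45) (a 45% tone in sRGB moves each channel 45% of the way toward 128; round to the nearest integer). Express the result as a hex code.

#744852

Per channel, c → c + 0.45(128 − c):
  R: 106 + 9.9 = 115.9 → 116
  G: 27 + 45.45 = 72.45 → 72
  B: 45 + 0.45×(128−45) = 45 + 37.35 = 82.35 → 82
rgb(116, 72, 82) = #744852.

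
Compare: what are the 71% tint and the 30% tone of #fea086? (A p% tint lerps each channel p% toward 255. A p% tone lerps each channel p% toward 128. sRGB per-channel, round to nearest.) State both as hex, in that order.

#ffe3dc, #d89684

#fea086 is rgb(254, 160, 134).
71% tint:
  R: 254 + 0.71×(255−254) = 254 + 0.71 = 254.71 → 255
  G: 160 + 0.71×(255−160) = 160 + 67.45 = 227.45 → 227
  B: 134 + 0.71×(255−134) = 134 + 85.91 = 219.91 → 220
  → #ffe3dc
30% tone:
  R: 254 − 37.8 = 216.2 → 216
  G: 160 − 9.6 = 150.4 → 150
  B: 134 + 0.3×(128−134) = 134 − 1.8 = 132.2 → 132
  → #d89684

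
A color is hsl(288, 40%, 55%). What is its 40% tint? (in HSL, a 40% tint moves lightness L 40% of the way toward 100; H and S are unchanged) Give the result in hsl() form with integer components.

L moves 40% from 55 toward 100: 55 + 18 = 73 → 73.
H and S are unchanged.

hsl(288, 40%, 73%)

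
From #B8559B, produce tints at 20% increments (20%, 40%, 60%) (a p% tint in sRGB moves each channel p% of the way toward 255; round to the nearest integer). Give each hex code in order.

#C677AF, #D499C3, #E3BBD7

#B8559B is rgb(184, 85, 155).
20%: (184 + 14.2 = 198.2→198, 85 + 34 = 119→119, 155 + 20 = 175→175) → #C677AF
40%: (184 + 28.4 = 212.4→212, 85 + 68 = 153→153, 155 + 40 = 195→195) → #D499C3
60%: (184 + 42.6 = 226.6→227, 85 + 102 = 187→187, 155 + 60 = 215→215) → #E3BBD7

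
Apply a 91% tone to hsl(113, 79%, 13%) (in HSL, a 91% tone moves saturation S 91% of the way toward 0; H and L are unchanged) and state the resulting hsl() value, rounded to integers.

S moves 91% from 79 toward 0: 79 − 71.89 = 7.11 → 7.
H and L are unchanged.

hsl(113, 7%, 13%)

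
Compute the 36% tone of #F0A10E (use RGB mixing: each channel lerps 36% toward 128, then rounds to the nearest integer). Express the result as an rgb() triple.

#F0A10E is rgb(240, 161, 14).
Per channel, c → c + 0.36(128 − c):
  R: 240 + 0.36×(128−240) = 240 − 40.32 = 199.68 → 200
  G: 161 + 0.36×(128−161) = 161 − 11.88 = 149.12 → 149
  B: 14 + 41.04 = 55.04 → 55

rgb(200, 149, 55)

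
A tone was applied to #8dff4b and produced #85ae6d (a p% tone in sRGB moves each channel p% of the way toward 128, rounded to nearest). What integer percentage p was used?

64%

#8dff4b is rgb(141, 255, 75); #85ae6d is rgb(133, 174, 109).
On the G channel (widest range): 174 ≈ 255 + (p/100)(128 − 255), so p ≈ 100×(174 − 255)/(128 − 255) = -8100/-127 = 63.78.
p = 64 reproduces all three channels after rounding.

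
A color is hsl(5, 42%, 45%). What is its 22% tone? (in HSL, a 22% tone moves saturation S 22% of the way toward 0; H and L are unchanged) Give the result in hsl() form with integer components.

S moves 22% from 42 toward 0: 42 − 9.24 = 32.76 → 33.
H and L are unchanged.

hsl(5, 33%, 45%)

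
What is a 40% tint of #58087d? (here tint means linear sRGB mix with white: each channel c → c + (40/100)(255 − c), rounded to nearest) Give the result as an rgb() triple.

rgb(155, 107, 177)

#58087d is rgb(88, 8, 125).
A 40% tint moves each channel 40% toward 255:
  R: 88 + 66.8 = 154.8 → 155
  G: 8 + 0.4×(255−8) = 8 + 98.8 = 106.8 → 107
  B: 125 + 0.4×(255−125) = 125 + 52 = 177 → 177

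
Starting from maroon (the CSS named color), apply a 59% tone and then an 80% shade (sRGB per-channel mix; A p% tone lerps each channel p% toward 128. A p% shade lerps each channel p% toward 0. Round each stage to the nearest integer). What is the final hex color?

CSS maroon is rgb(128, 0, 0).
A 59% tone moves each channel 59% toward 128:
  R: 128 + 0.59×(128−128) = 128 + 0 = 128 → 128
  G: 0 + 75.52 = 75.52 → 76
  B: 0 + 0.59×(128−0) = 0 + 75.52 = 75.52 → 76
After the tone: rgb(128, 76, 76) = #804c4c.
Lerp each channel 80% toward 0:
  R: 128 − 102.4 = 25.6 → 26
  G: 76 + 0.8×(0−76) = 76 − 60.8 = 15.2 → 15
  B: 76 − 60.8 = 15.2 → 15
rgb(26, 15, 15) = #1a0f0f.

#1a0f0f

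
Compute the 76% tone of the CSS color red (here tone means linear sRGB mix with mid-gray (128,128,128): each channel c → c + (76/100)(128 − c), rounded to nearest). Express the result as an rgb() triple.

CSS red is rgb(255, 0, 0).
Per channel, c → c + 0.76(128 − c):
  R: 255 + 0.76×(128−255) = 255 − 96.52 = 158.48 → 158
  G: 0 + 97.28 = 97.28 → 97
  B: 0 + 97.28 = 97.28 → 97

rgb(158, 97, 97)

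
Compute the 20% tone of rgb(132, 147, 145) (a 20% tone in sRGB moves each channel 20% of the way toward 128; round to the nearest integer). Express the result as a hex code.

Per channel, c → c + 0.2(128 − c):
  R: 132 + 0.2×(128−132) = 132 − 0.8 = 131.2 → 131
  G: 147 + 0.2×(128−147) = 147 − 3.8 = 143.2 → 143
  B: 145 + 0.2×(128−145) = 145 − 3.4 = 141.6 → 142
rgb(131, 143, 142) = #838F8E.

#838F8E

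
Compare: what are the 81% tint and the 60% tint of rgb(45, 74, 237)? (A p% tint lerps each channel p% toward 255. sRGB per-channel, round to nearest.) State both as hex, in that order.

#d7ddfc, #abb7f8

81% tint:
  R: 45 + 170.1 = 215.1 → 215
  G: 74 + 146.61 = 220.61 → 221
  B: 237 + 14.58 = 251.58 → 252
  → #d7ddfc
60% tint:
  R: 45 + 126 = 171 → 171
  G: 74 + 0.6×(255−74) = 74 + 108.6 = 182.6 → 183
  B: 237 + 0.6×(255−237) = 237 + 10.8 = 247.8 → 248
  → #abb7f8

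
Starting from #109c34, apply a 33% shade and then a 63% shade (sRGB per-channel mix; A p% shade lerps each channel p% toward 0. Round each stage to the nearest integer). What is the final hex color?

#04270d

#109c34 is rgb(16, 156, 52).
Lerp each channel 33% toward 0:
  R: 16 − 5.28 = 10.72 → 11
  G: 156 − 51.48 = 104.52 → 105
  B: 52 + 0.33×(0−52) = 52 − 17.16 = 34.84 → 35
After the shade: rgb(11, 105, 35) = #0b6923.
Lerp each channel 63% toward 0:
  R: 11 + 0.63×(0−11) = 11 − 6.93 = 4.07 → 4
  G: 105 + 0.63×(0−105) = 105 − 66.15 = 38.85 → 39
  B: 35 + 0.63×(0−35) = 35 − 22.05 = 12.95 → 13
rgb(4, 39, 13) = #04270d.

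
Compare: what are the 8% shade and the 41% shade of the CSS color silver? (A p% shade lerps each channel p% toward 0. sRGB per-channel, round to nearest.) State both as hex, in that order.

CSS silver is rgb(192, 192, 192).
8% shade:
  R: 192 + 0.08×(0−192) = 192 − 15.36 = 176.64 → 177
  G: 192 + 0.08×(0−192) = 192 − 15.36 = 176.64 → 177
  B: 192 − 15.36 = 176.64 → 177
  → #b1b1b1
41% shade:
  R: 192 − 78.72 = 113.28 → 113
  G: 192 + 0.41×(0−192) = 192 − 78.72 = 113.28 → 113
  B: 192 − 78.72 = 113.28 → 113
  → #717171

#b1b1b1, #717171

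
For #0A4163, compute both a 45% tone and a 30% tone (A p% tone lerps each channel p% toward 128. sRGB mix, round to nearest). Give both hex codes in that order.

#0A4163 is rgb(10, 65, 99).
45% tone:
  R: 10 + 0.45×(128−10) = 10 + 53.1 = 63.1 → 63
  G: 65 + 0.45×(128−65) = 65 + 28.35 = 93.35 → 93
  B: 99 + 0.45×(128−99) = 99 + 13.05 = 112.05 → 112
  → #3F5D70
30% tone:
  R: 10 + 0.3×(128−10) = 10 + 35.4 = 45.4 → 45
  G: 65 + 0.3×(128−65) = 65 + 18.9 = 83.9 → 84
  B: 99 + 0.3×(128−99) = 99 + 8.7 = 107.7 → 108
  → #2D546C

#3F5D70, #2D546C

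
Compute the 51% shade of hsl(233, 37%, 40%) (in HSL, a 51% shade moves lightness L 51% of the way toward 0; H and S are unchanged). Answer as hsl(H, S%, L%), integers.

L moves 51% from 40 toward 0: 40 − 20.4 = 19.6 → 20.
H and S are unchanged.

hsl(233, 37%, 20%)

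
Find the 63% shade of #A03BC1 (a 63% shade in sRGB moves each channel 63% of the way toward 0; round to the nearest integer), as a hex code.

#3B1647

#A03BC1 is rgb(160, 59, 193).
A 63% shade moves each channel 63% toward 0:
  R: 160 + 0.63×(0−160) = 160 − 100.8 = 59.2 → 59
  G: 59 + 0.63×(0−59) = 59 − 37.17 = 21.83 → 22
  B: 193 + 0.63×(0−193) = 193 − 121.59 = 71.41 → 71
rgb(59, 22, 71) = #3B1647.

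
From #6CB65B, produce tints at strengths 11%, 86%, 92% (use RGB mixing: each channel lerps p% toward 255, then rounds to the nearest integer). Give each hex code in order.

#6CB65B is rgb(108, 182, 91).
11%: (108 + 16.17 = 124.17→124, 182 + 8.03 = 190.03→190, 91 + 18.04 = 109.04→109) → #7CBE6D
86%: (108 + 126.42 = 234.42→234, 182 + 62.78 = 244.78→245, 91 + 141.04 = 232.04→232) → #EAF5E8
92%: (108 + 135.24 = 243.24→243, 182 + 67.16 = 249.16→249, 91 + 150.88 = 241.88→242) → #F3F9F2

#7CBE6D, #EAF5E8, #F3F9F2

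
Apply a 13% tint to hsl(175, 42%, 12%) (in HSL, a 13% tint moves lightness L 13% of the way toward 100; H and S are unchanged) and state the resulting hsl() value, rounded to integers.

L moves 13% from 12 toward 100: 12 + 11.44 = 23.44 → 23.
H and S are unchanged.

hsl(175, 42%, 23%)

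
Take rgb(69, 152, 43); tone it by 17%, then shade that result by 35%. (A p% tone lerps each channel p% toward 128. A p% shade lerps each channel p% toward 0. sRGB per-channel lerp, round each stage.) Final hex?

#336025

A 17% tone moves each channel 17% toward 128:
  R: 69 + 0.17×(128−69) = 69 + 10.03 = 79.03 → 79
  G: 152 + 0.17×(128−152) = 152 − 4.08 = 147.92 → 148
  B: 43 + 0.17×(128−43) = 43 + 14.45 = 57.45 → 57
After the tone: rgb(79, 148, 57) = #4F9439.
Per channel, c → c + 0.35(0 − c):
  R: 79 + 0.35×(0−79) = 79 − 27.65 = 51.35 → 51
  G: 148 + 0.35×(0−148) = 148 − 51.8 = 96.2 → 96
  B: 57 − 19.95 = 37.05 → 37
rgb(51, 96, 37) = #336025.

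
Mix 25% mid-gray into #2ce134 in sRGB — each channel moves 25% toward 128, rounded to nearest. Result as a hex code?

#2ce134 is rgb(44, 225, 52).
Per channel, c → c + 0.25(128 − c):
  R: 44 + 0.25×(128−44) = 44 + 21 = 65 → 65
  G: 225 + 0.25×(128−225) = 225 − 24.25 = 200.75 → 201
  B: 52 + 19 = 71 → 71
rgb(65, 201, 71) = #41c947.

#41c947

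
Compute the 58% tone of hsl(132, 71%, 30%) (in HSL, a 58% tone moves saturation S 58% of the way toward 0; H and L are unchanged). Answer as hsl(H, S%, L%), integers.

S moves 58% from 71 toward 0: 71 − 41.18 = 29.82 → 30.
H and L are unchanged.

hsl(132, 30%, 30%)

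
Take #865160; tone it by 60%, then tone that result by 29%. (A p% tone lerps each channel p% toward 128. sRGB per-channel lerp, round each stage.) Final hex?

#817377

#865160 is rgb(134, 81, 96).
Per channel, c → c + 0.6(128 − c):
  R: 134 − 3.6 = 130.4 → 130
  G: 81 + 28.2 = 109.2 → 109
  B: 96 + 19.2 = 115.2 → 115
After the tone: rgb(130, 109, 115) = #826D73.
Per channel, c → c + 0.29(128 − c):
  R: 130 − 0.58 = 129.42 → 129
  G: 109 + 0.29×(128−109) = 109 + 5.51 = 114.51 → 115
  B: 115 + 3.77 = 118.77 → 119
rgb(129, 115, 119) = #817377.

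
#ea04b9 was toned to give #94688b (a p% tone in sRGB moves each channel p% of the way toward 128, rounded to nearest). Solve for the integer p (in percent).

81%

#ea04b9 is rgb(234, 4, 185); #94688b is rgb(148, 104, 139).
On the G channel (widest range): 104 ≈ 4 + (p/100)(128 − 4), so p ≈ 100×(104 − 4)/(128 − 4) = 10000/124 = 80.65.
p = 81 reproduces all three channels after rounding.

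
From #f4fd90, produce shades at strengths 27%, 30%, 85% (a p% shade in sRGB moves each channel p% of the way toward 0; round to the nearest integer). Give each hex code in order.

#f4fd90 is rgb(244, 253, 144).
27%: (244 − 65.88 = 178.12→178, 253 − 68.31 = 184.69→185, 144 − 38.88 = 105.12→105) → #b2b969
30%: (244 − 73.2 = 170.8→171, 253 − 75.9 = 177.1→177, 144 − 43.2 = 100.8→101) → #abb165
85%: (244 − 207.4 = 36.6→37, 253 − 215.05 = 37.95→38, 144 − 122.4 = 21.6→22) → #252616

#b2b969, #abb165, #252616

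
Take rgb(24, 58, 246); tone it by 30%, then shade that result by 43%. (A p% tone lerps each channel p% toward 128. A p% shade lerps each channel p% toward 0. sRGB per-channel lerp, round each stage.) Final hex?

#1F2D78

Per channel, c → c + 0.3(128 − c):
  R: 24 + 31.2 = 55.2 → 55
  G: 58 + 0.3×(128−58) = 58 + 21 = 79 → 79
  B: 246 + 0.3×(128−246) = 246 − 35.4 = 210.6 → 211
After the tone: rgb(55, 79, 211) = #374FD3.
Lerp each channel 43% toward 0:
  R: 55 − 23.65 = 31.35 → 31
  G: 79 − 33.97 = 45.03 → 45
  B: 211 − 90.73 = 120.27 → 120
rgb(31, 45, 120) = #1F2D78.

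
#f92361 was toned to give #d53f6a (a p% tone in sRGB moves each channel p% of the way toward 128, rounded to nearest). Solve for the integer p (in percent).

#f92361 is rgb(249, 35, 97); #d53f6a is rgb(213, 63, 106).
On the R channel (widest range): 213 ≈ 249 + (p/100)(128 − 249), so p ≈ 100×(213 − 249)/(128 − 249) = -3600/-121 = 29.75.
p = 30 reproduces all three channels after rounding.

30%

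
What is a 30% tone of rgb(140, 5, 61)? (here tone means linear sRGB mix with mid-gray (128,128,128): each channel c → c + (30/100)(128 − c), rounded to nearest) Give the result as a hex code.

Lerp each channel 30% toward 128:
  R: 140 − 3.6 = 136.4 → 136
  G: 5 + 0.3×(128−5) = 5 + 36.9 = 41.9 → 42
  B: 61 + 20.1 = 81.1 → 81
rgb(136, 42, 81) = #882a51.

#882a51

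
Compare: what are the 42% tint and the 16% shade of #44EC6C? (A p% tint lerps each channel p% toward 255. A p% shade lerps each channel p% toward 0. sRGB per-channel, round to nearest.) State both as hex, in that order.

#93F4AA, #39C65B

#44EC6C is rgb(68, 236, 108).
42% tint:
  R: 68 + 0.42×(255−68) = 68 + 78.54 = 146.54 → 147
  G: 236 + 7.98 = 243.98 → 244
  B: 108 + 0.42×(255−108) = 108 + 61.74 = 169.74 → 170
  → #93F4AA
16% shade:
  R: 68 − 10.88 = 57.12 → 57
  G: 236 + 0.16×(0−236) = 236 − 37.76 = 198.24 → 198
  B: 108 − 17.28 = 90.72 → 91
  → #39C65B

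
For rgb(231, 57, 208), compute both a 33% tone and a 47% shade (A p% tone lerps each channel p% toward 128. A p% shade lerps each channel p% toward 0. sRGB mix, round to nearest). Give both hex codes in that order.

#c550b6, #7a1e6e

33% tone:
  R: 231 + 0.33×(128−231) = 231 − 33.99 = 197.01 → 197
  G: 57 + 0.33×(128−57) = 57 + 23.43 = 80.43 → 80
  B: 208 + 0.33×(128−208) = 208 − 26.4 = 181.6 → 182
  → #c550b6
47% shade:
  R: 231 + 0.47×(0−231) = 231 − 108.57 = 122.43 → 122
  G: 57 − 26.79 = 30.21 → 30
  B: 208 + 0.47×(0−208) = 208 − 97.76 = 110.24 → 110
  → #7a1e6e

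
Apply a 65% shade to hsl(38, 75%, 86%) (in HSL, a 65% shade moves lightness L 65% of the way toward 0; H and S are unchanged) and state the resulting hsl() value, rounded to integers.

hsl(38, 75%, 30%)

L moves 65% from 86 toward 0: 86 − 55.9 = 30.1 → 30.
H and S are unchanged.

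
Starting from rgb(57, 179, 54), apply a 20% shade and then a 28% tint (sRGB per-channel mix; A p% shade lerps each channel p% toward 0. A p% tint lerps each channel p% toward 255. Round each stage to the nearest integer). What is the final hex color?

Per channel, c → c + 0.2(0 − c):
  R: 57 + 0.2×(0−57) = 57 − 11.4 = 45.6 → 46
  G: 179 + 0.2×(0−179) = 179 − 35.8 = 143.2 → 143
  B: 54 − 10.8 = 43.2 → 43
After the shade: rgb(46, 143, 43) = #2E8F2B.
Lerp each channel 28% toward 255:
  R: 46 + 58.52 = 104.52 → 105
  G: 143 + 0.28×(255−143) = 143 + 31.36 = 174.36 → 174
  B: 43 + 0.28×(255−43) = 43 + 59.36 = 102.36 → 102
rgb(105, 174, 102) = #69AE66.

#69AE66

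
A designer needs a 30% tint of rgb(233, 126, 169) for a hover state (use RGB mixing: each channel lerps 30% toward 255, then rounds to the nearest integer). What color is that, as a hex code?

#F0A5C3

A 30% tint moves each channel 30% toward 255:
  R: 233 + 0.3×(255−233) = 233 + 6.6 = 239.6 → 240
  G: 126 + 0.3×(255−126) = 126 + 38.7 = 164.7 → 165
  B: 169 + 25.8 = 194.8 → 195
rgb(240, 165, 195) = #F0A5C3.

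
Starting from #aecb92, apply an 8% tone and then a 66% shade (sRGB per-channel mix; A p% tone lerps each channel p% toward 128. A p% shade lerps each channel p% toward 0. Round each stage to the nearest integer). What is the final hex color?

#aecb92 is rgb(174, 203, 146).
Lerp each channel 8% toward 128:
  R: 174 + 0.08×(128−174) = 174 − 3.68 = 170.32 → 170
  G: 203 + 0.08×(128−203) = 203 − 6 = 197 → 197
  B: 146 + 0.08×(128−146) = 146 − 1.44 = 144.56 → 145
After the tone: rgb(170, 197, 145) = #aac591.
Lerp each channel 66% toward 0:
  R: 170 + 0.66×(0−170) = 170 − 112.2 = 57.8 → 58
  G: 197 + 0.66×(0−197) = 197 − 130.02 = 66.98 → 67
  B: 145 − 95.7 = 49.3 → 49
rgb(58, 67, 49) = #3a4331.

#3a4331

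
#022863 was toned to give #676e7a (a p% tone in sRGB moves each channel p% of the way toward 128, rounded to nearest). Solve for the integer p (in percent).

80%

#022863 is rgb(2, 40, 99); #676e7a is rgb(103, 110, 122).
On the R channel (widest range): 103 ≈ 2 + (p/100)(128 − 2), so p ≈ 100×(103 − 2)/(128 − 2) = 10100/126 = 80.16.
p = 80 reproduces all three channels after rounding.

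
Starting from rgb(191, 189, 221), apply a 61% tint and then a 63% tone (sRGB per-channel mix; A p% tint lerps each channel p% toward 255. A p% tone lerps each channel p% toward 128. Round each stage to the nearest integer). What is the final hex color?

#A6A5AA

A 61% tint moves each channel 61% toward 255:
  R: 191 + 0.61×(255−191) = 191 + 39.04 = 230.04 → 230
  G: 189 + 40.26 = 229.26 → 229
  B: 221 + 0.61×(255−221) = 221 + 20.74 = 241.74 → 242
After the tint: rgb(230, 229, 242) = #E6E5F2.
Per channel, c → c + 0.63(128 − c):
  R: 230 + 0.63×(128−230) = 230 − 64.26 = 165.74 → 166
  G: 229 + 0.63×(128−229) = 229 − 63.63 = 165.37 → 165
  B: 242 + 0.63×(128−242) = 242 − 71.82 = 170.18 → 170
rgb(166, 165, 170) = #A6A5AA.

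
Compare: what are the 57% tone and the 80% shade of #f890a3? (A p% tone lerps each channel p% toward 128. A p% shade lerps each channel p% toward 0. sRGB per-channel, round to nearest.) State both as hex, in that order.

#f890a3 is rgb(248, 144, 163).
57% tone:
  R: 248 + 0.57×(128−248) = 248 − 68.4 = 179.6 → 180
  G: 144 + 0.57×(128−144) = 144 − 9.12 = 134.88 → 135
  B: 163 + 0.57×(128−163) = 163 − 19.95 = 143.05 → 143
  → #b4878f
80% shade:
  R: 248 + 0.8×(0−248) = 248 − 198.4 = 49.6 → 50
  G: 144 + 0.8×(0−144) = 144 − 115.2 = 28.8 → 29
  B: 163 + 0.8×(0−163) = 163 − 130.4 = 32.6 → 33
  → #321d21

#b4878f, #321d21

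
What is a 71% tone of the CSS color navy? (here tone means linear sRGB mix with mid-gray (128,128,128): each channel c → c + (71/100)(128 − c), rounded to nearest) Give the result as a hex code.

CSS navy is rgb(0, 0, 128).
Lerp each channel 71% toward 128:
  R: 0 + 0.71×(128−0) = 0 + 90.88 = 90.88 → 91
  G: 0 + 0.71×(128−0) = 0 + 90.88 = 90.88 → 91
  B: 128 + 0.71×(128−128) = 128 + 0 = 128 → 128
rgb(91, 91, 128) = #5B5B80.

#5B5B80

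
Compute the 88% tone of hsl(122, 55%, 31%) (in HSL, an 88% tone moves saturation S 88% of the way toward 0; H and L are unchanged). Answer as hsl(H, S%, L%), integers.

S moves 88% from 55 toward 0: 55 − 48.4 = 6.6 → 7.
H and L are unchanged.

hsl(122, 7%, 31%)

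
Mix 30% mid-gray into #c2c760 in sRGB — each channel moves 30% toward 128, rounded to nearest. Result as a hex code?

#c2c760 is rgb(194, 199, 96).
Lerp each channel 30% toward 128:
  R: 194 + 0.3×(128−194) = 194 − 19.8 = 174.2 → 174
  G: 199 − 21.3 = 177.7 → 178
  B: 96 + 9.6 = 105.6 → 106
rgb(174, 178, 106) = #aeb26a.

#aeb26a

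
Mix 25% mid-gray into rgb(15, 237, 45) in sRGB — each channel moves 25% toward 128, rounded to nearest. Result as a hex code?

#2bd242

Per channel, c → c + 0.25(128 − c):
  R: 15 + 0.25×(128−15) = 15 + 28.25 = 43.25 → 43
  G: 237 + 0.25×(128−237) = 237 − 27.25 = 209.75 → 210
  B: 45 + 0.25×(128−45) = 45 + 20.75 = 65.75 → 66
rgb(43, 210, 66) = #2bd242.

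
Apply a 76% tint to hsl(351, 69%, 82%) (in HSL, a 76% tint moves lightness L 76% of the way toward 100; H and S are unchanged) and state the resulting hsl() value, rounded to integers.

hsl(351, 69%, 96%)

L moves 76% from 82 toward 100: 82 + 13.68 = 95.68 → 96.
H and S are unchanged.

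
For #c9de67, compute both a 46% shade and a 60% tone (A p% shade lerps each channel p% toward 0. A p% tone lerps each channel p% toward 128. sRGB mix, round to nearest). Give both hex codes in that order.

#6d7838, #9da676

#c9de67 is rgb(201, 222, 103).
46% shade:
  R: 201 + 0.46×(0−201) = 201 − 92.46 = 108.54 → 109
  G: 222 − 102.12 = 119.88 → 120
  B: 103 + 0.46×(0−103) = 103 − 47.38 = 55.62 → 56
  → #6d7838
60% tone:
  R: 201 + 0.6×(128−201) = 201 − 43.8 = 157.2 → 157
  G: 222 + 0.6×(128−222) = 222 − 56.4 = 165.6 → 166
  B: 103 + 15 = 118 → 118
  → #9da676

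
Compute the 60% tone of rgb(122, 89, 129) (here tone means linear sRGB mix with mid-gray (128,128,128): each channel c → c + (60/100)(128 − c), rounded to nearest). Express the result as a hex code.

Per channel, c → c + 0.6(128 − c):
  R: 122 + 0.6×(128−122) = 122 + 3.6 = 125.6 → 126
  G: 89 + 23.4 = 112.4 → 112
  B: 129 − 0.6 = 128.4 → 128
rgb(126, 112, 128) = #7E7080.

#7E7080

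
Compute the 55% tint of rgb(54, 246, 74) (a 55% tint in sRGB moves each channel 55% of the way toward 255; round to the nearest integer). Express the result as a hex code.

#A5FBAE

Lerp each channel 55% toward 255:
  R: 54 + 0.55×(255−54) = 54 + 110.55 = 164.55 → 165
  G: 246 + 0.55×(255−246) = 246 + 4.95 = 250.95 → 251
  B: 74 + 0.55×(255−74) = 74 + 99.55 = 173.55 → 174
rgb(165, 251, 174) = #A5FBAE.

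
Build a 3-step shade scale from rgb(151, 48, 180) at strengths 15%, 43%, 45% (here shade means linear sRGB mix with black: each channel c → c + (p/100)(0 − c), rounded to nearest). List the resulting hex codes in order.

#802999, #561b67, #531a63

15%: (151 − 22.65 = 128.35→128, 48 − 7.2 = 40.8→41, 180 − 27 = 153→153) → #802999
43%: (151 − 64.93 = 86.07→86, 48 − 20.64 = 27.36→27, 180 − 77.4 = 102.6→103) → #561b67
45%: (151 − 67.95 = 83.05→83, 48 − 21.6 = 26.4→26, 180 − 81 = 99→99) → #531a63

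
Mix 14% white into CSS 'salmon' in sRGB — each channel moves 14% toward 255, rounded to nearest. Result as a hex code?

#FB9286

CSS salmon is rgb(250, 128, 114).
Lerp each channel 14% toward 255:
  R: 250 + 0.14×(255−250) = 250 + 0.7 = 250.7 → 251
  G: 128 + 0.14×(255−128) = 128 + 17.78 = 145.78 → 146
  B: 114 + 0.14×(255−114) = 114 + 19.74 = 133.74 → 134
rgb(251, 146, 134) = #FB9286.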